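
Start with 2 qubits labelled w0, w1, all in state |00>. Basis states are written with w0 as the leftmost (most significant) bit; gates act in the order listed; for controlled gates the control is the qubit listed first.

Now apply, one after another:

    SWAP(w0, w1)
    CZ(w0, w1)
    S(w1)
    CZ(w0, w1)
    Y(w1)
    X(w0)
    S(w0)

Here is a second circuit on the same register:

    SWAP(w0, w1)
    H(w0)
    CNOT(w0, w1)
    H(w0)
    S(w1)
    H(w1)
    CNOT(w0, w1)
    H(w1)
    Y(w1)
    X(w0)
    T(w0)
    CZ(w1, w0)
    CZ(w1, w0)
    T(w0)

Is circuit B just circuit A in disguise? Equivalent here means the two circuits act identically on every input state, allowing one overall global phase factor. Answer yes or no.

No: there is an input state on which the two circuits produce genuinely different outputs (not merely differing by a phase).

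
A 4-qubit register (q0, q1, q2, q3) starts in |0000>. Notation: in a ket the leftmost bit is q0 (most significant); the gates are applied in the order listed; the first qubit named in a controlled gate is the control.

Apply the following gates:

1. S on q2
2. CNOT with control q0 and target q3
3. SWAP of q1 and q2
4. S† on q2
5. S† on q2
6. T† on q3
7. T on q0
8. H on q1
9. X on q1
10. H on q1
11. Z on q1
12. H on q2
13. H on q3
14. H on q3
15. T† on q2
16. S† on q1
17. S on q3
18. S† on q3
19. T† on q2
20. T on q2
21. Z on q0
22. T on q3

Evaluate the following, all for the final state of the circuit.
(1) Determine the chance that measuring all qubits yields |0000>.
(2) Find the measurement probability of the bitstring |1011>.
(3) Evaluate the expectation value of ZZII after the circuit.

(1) A full measurement returns |0000> with probability 1/2. Key observation: steps 8-11 multiply out to the identity, so the circuit reduces to the remaining gates.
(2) The probability of measuring |1011> is 0.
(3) In the final state, ZZII has expectation 1.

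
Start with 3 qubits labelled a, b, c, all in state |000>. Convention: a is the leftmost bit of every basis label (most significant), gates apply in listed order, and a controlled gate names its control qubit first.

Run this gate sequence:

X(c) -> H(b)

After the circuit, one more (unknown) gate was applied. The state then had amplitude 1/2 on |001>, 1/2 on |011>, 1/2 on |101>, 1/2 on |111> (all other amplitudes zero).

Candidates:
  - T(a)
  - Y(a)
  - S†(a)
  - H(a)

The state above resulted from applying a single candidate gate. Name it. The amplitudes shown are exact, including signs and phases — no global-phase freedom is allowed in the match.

The unique candidate consistent with the amplitudes is H(a).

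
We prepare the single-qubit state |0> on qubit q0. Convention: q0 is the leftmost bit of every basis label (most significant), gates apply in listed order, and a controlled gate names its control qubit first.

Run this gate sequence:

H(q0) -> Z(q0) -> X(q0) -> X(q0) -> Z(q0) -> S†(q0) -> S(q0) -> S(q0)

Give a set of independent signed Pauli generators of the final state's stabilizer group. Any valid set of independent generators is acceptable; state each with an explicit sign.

The stabilizer group can be generated by +Y, among other valid generating sets. Key observation: the block from step 2 through step 5 cancels to the identity and can be dropped.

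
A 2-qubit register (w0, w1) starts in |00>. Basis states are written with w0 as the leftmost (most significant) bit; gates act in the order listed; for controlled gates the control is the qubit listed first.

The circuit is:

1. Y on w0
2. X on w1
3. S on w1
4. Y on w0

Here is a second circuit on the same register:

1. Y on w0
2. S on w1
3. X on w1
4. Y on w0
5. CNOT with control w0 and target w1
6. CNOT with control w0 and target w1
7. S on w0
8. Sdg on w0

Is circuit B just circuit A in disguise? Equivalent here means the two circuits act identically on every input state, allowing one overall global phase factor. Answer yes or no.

No, they are not equivalent — no single phase factor reconciles the two unitaries.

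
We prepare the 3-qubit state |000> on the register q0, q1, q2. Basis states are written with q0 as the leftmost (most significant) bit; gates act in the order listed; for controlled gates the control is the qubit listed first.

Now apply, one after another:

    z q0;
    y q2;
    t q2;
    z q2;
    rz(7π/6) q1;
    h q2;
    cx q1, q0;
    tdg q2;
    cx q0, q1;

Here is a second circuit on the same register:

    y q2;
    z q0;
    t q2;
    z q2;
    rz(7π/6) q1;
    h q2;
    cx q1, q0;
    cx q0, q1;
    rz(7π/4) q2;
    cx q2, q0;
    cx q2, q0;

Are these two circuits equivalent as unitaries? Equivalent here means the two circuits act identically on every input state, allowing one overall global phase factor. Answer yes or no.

Yes, they are equivalent — the unitaries differ by at most a global phase.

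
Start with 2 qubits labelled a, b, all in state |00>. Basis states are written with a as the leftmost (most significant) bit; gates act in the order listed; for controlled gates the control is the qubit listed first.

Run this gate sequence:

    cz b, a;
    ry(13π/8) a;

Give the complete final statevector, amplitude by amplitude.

The resulting statevector has amplitude -cos(3*pi/16) on |00>, 0 on |01>, sin(3*pi/16) on |10>, 0 on |11>.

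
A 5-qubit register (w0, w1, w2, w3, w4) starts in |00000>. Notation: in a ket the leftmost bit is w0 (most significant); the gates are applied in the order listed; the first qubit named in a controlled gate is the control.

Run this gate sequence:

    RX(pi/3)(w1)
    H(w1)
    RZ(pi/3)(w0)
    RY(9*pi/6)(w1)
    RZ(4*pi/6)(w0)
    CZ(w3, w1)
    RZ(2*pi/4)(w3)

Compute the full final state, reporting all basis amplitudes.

After the circuit, the state carries amplitude sqrt(3)*exp(I*pi/4)/2 on |00000>, exp(3*I*pi/4)/2 on |01000>, and 0 on every other basis state.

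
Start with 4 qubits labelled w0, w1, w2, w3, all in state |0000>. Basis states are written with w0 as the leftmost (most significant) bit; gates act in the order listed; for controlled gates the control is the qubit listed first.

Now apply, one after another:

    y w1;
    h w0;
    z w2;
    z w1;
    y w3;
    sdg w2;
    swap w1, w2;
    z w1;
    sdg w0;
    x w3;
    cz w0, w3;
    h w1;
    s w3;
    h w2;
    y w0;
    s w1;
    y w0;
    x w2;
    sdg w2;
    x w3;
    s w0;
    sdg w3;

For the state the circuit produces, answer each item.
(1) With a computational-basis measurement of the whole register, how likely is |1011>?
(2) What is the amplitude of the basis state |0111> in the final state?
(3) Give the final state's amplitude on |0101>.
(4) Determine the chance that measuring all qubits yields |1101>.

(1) A full measurement returns |1011> with probability 1/8.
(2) |0111> carries amplitude -sqrt(2)*I/4 in the final state.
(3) The final state's coefficient on |0101> equals -sqrt(2)/4.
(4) Outcome |1101> occurs with probability 1/8.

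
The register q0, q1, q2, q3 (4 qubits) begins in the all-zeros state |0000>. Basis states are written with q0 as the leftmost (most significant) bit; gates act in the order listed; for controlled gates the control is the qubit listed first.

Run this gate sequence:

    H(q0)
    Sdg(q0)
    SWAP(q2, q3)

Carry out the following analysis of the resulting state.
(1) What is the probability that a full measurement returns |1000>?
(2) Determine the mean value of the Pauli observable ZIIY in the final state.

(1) The probability of measuring |1000> is 1/2.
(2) The observable ZIIY averages to 0.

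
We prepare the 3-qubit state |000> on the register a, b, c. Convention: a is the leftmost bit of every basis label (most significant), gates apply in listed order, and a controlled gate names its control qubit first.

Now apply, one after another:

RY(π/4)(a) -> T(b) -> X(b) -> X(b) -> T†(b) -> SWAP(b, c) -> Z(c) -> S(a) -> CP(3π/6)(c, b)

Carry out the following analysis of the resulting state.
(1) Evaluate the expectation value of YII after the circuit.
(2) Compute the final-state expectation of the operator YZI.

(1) The expectation value of YII is sqrt(2)/2. Key observation: steps 2-5 multiply out to the identity, so the circuit reduces to the remaining gates.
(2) The expectation value of YZI is sqrt(2)/2.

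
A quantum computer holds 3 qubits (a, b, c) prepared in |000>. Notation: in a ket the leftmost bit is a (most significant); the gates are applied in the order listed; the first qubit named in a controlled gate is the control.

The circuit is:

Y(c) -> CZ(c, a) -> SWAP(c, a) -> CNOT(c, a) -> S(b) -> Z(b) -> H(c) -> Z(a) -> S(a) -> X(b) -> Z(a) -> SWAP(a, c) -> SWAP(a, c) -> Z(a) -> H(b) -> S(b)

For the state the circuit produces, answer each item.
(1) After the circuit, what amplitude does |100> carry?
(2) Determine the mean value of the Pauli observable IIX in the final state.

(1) The amplitude on |100> is 1/2. Key observation: the block from step 11 through step 14 cancels to the identity and can be dropped.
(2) In the final state, IIX has expectation 1.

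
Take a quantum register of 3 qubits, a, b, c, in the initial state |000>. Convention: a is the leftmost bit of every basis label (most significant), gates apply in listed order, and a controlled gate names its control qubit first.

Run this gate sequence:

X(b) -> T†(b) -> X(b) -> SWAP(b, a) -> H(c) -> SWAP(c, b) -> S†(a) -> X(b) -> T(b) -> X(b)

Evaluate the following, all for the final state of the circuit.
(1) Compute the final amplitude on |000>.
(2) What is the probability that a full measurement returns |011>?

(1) The amplitude on |000> is sqrt(2)/2.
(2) A full measurement returns |011> with probability 0.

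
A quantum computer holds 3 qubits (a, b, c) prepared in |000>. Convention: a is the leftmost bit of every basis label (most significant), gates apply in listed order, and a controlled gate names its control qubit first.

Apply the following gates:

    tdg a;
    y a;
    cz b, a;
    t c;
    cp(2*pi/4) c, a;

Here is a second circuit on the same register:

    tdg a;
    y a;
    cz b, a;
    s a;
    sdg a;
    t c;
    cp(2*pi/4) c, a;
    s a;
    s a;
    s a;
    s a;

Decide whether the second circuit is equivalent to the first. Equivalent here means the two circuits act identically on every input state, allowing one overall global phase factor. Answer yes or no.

Yes — the two circuits implement the same unitary up to a global phase.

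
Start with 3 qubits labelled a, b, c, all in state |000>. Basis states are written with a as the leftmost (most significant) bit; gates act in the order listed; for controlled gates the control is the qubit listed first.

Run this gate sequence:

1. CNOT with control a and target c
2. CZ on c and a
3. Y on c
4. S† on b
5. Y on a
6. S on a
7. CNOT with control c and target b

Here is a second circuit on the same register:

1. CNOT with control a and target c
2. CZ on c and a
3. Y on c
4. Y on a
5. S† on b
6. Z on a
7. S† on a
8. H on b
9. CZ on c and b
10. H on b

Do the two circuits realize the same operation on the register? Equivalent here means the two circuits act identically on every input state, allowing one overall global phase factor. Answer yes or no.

Yes: on every input state the two circuits agree up to one overall phase factor.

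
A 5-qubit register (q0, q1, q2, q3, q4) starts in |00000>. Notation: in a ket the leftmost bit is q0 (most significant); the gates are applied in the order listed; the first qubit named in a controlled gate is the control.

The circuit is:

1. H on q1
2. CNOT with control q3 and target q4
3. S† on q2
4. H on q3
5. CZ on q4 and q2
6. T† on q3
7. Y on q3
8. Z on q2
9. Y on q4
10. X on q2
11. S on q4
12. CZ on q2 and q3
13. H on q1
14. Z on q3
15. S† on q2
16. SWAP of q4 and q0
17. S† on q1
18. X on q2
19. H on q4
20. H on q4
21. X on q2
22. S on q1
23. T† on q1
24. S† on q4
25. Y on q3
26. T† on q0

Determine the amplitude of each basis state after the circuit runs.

The resulting statevector has amplitude sqrt(2)*exp(I*pi/4)/2 on |10100>, sqrt(2)/2 on |10110>, and 0 on every other basis state. Key observation: gates 17-22 undo each other exactly, leaving only the rest of the circuit to track.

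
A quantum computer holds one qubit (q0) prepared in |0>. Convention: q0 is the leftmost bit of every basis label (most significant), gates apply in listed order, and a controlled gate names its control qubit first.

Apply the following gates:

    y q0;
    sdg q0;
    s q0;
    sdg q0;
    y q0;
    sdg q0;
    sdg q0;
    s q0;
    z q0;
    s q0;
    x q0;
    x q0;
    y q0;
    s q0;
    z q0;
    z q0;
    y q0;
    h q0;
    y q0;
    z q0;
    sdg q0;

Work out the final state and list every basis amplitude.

The resulting statevector has amplitude -sqrt(2)*I/2 on |0>, -sqrt(2)/2 on |1>.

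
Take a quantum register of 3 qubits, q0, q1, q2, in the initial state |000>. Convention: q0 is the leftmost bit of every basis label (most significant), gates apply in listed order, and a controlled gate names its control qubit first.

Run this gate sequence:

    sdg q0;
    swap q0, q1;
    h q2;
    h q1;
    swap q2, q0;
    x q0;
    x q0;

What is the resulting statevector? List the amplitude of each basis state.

After the circuit, the state carries amplitude 1/2 on |000>, 0 on |001>, 1/2 on |010>, 0 on |011>, 1/2 on |100>, 0 on |101>, 1/2 on |110>, 0 on |111>. Key observation: gates 6-7 undo each other exactly, leaving only the rest of the circuit to track.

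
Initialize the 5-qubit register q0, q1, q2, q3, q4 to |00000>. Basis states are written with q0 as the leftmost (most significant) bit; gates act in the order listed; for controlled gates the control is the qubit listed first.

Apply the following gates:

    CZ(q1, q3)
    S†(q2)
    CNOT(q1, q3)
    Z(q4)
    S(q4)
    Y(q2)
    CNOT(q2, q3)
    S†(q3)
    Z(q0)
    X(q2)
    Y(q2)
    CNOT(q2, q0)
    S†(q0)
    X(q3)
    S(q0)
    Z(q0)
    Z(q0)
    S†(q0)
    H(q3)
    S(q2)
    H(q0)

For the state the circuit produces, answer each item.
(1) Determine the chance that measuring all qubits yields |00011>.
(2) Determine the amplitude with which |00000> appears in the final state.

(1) Outcome |00011> occurs with probability 0. Key observation: the block from step 15 through step 18 cancels to the identity and can be dropped.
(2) The amplitude on |00000> is 0.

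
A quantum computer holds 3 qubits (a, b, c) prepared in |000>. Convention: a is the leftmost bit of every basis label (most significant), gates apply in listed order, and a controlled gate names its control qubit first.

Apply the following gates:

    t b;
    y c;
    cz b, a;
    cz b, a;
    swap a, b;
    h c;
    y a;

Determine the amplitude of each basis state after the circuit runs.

After the circuit, the state carries amplitude -sqrt(2)/2 on |100>, sqrt(2)/2 on |101>, and 0 on every other basis state. Key observation: gates 3-4 undo each other exactly, leaving only the rest of the circuit to track.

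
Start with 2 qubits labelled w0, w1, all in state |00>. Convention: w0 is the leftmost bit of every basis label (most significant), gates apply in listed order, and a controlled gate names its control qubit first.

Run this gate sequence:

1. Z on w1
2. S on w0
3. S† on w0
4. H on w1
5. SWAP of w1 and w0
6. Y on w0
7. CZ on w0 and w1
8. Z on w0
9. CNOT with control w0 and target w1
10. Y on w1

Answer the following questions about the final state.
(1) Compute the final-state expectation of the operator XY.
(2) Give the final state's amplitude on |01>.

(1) In the final state, XY has expectation 0. Key observation: steps 2-3 multiply out to the identity, so the circuit reduces to the remaining gates.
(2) |01> carries amplitude sqrt(2)/2 in the final state.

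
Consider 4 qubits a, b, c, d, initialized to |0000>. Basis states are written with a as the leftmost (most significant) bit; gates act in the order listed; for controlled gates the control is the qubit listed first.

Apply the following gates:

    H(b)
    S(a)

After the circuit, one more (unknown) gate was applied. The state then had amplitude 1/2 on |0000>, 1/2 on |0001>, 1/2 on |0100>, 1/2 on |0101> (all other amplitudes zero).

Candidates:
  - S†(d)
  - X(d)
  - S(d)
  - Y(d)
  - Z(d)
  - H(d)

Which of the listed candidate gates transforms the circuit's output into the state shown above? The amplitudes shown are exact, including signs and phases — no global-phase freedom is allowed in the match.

The applied gate was H(d).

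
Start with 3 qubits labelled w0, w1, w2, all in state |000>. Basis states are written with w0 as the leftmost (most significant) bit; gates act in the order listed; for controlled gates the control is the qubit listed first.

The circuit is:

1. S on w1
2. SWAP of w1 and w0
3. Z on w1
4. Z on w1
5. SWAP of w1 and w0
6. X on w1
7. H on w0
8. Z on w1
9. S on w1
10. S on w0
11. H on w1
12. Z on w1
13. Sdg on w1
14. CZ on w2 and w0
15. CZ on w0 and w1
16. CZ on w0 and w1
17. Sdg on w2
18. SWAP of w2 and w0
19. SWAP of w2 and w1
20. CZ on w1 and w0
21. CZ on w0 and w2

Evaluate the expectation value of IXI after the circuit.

In the final state, IXI has expectation 0. Key observation: gates 2-5 undo each other exactly, leaving only the rest of the circuit to track.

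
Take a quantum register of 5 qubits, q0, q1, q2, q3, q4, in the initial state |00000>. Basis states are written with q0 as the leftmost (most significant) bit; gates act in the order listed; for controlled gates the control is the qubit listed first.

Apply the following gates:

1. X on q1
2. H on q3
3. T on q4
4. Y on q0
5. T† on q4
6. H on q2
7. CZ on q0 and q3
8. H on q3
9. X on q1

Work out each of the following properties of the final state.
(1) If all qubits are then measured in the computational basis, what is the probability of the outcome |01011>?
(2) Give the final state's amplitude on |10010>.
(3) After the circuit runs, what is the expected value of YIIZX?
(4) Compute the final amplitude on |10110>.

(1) The probability of measuring |01011> is 0.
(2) The amplitude on |10010> is sqrt(2)*I/2.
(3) In the final state, YIIZX has expectation 0.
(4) The amplitude on |10110> is sqrt(2)*I/2.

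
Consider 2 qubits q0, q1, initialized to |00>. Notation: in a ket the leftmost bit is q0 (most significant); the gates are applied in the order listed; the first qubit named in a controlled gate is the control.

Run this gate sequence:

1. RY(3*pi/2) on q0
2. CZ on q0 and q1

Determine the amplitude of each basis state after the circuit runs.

After the circuit, the state carries amplitude -sqrt(2)/2 on |00>, 0 on |01>, sqrt(2)/2 on |10>, 0 on |11>.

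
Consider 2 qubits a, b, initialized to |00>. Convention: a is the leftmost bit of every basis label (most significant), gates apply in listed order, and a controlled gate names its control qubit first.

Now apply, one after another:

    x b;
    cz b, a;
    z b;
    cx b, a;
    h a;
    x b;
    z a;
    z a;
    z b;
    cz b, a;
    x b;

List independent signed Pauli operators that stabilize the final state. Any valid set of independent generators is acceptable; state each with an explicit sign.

The stabilizer group can be generated by -XI, -IZ, among other valid generating sets.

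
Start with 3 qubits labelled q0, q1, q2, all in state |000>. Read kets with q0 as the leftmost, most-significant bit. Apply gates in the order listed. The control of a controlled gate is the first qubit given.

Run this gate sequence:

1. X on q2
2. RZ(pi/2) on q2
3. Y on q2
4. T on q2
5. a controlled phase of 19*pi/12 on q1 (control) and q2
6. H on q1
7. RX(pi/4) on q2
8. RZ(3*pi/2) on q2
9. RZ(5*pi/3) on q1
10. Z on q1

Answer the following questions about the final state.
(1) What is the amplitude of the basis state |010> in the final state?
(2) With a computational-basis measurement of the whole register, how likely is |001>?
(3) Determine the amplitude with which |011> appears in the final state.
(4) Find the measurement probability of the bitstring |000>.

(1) The amplitude on |010> is sqrt(2*sqrt(2) + 4)*exp(5*I*pi/6)/4.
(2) Outcome |001> occurs with probability 1/4 - sqrt(2)/8.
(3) The final state's coefficient on |011> equals -sqrt(4 - 2*sqrt(2))*exp(5*I*pi/6)/4.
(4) Outcome |000> occurs with probability sqrt(2)/8 + 1/4.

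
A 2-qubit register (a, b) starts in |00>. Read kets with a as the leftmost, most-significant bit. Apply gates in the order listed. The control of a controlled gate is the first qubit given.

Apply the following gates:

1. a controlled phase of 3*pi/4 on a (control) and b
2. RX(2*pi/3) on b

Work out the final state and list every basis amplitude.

The resulting statevector has amplitude 1/2 on |00>, -sqrt(3)*I/2 on |01>, 0 on |10>, 0 on |11>.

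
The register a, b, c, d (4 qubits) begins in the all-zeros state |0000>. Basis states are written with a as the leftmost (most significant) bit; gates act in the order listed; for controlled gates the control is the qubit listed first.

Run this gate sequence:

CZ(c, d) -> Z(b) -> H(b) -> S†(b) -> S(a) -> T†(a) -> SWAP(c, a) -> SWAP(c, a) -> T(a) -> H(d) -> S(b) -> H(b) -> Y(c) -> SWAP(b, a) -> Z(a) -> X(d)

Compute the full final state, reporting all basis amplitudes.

The resulting statevector has amplitude sqrt(2)*I/2 on |0010>, sqrt(2)*I/2 on |0011>, and 0 on every other basis state. Key observation: the block from step 6 through step 9 cancels to the identity and can be dropped.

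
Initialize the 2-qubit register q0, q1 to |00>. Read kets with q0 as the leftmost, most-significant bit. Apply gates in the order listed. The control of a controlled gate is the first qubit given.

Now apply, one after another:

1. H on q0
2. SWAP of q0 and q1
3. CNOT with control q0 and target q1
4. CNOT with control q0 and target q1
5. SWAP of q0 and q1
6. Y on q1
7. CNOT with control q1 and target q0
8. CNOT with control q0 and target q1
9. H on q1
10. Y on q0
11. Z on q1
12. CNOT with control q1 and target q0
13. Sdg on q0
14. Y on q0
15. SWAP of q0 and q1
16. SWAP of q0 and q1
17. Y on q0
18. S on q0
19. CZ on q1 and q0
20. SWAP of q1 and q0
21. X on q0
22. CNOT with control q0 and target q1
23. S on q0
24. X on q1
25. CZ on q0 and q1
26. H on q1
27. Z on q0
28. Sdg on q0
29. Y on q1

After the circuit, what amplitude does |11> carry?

The final state's coefficient on |11> equals -sqrt(2)*I/2. Key observation: steps 13-18 multiply out to the identity, so the circuit reduces to the remaining gates.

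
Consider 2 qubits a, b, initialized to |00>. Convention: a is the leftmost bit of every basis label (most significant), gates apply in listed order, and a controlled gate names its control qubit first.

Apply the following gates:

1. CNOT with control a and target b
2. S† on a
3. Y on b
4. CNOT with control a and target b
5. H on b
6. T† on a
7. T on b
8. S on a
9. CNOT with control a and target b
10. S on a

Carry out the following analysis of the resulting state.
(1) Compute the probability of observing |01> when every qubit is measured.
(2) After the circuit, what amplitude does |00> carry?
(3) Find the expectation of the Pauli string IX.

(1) Outcome |01> occurs with probability 1/2.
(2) The final state's coefficient on |00> equals sqrt(2)*I/2.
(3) The observable IX averages to -sqrt(2)/2.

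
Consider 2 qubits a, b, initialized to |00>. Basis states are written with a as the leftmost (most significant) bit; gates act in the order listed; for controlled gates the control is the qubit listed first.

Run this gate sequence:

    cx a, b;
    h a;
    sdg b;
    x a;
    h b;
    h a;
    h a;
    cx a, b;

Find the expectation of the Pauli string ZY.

In the final state, ZY has expectation 0.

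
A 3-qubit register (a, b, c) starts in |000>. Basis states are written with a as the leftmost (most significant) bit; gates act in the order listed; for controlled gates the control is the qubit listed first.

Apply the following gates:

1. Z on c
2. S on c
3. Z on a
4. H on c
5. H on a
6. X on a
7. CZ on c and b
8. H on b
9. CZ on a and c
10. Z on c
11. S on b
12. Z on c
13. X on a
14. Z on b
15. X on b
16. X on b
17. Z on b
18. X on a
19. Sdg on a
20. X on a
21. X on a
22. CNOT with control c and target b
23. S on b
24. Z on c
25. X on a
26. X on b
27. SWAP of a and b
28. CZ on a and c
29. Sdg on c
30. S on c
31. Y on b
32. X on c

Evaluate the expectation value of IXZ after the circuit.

In the final state, IXZ has expectation 0. Key observation: gates 13-18 undo each other exactly, leaving only the rest of the circuit to track.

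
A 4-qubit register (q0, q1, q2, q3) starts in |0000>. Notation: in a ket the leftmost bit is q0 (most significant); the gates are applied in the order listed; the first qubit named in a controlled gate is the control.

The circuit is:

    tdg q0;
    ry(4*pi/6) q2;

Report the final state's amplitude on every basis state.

The final amplitudes are 1/2 on |0000>, sqrt(3)/2 on |0010>, and 0 on every other basis state.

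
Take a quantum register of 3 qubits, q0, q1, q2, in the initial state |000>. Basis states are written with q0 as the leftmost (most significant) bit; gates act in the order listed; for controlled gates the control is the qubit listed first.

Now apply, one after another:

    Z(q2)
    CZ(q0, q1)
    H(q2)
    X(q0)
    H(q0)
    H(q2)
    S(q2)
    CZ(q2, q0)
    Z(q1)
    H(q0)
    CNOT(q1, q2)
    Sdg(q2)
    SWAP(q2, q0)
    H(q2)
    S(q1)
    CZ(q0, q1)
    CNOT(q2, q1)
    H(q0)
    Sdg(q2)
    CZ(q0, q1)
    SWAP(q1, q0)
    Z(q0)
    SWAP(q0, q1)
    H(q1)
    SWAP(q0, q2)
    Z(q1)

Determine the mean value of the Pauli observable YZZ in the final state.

The observable YZZ averages to -1.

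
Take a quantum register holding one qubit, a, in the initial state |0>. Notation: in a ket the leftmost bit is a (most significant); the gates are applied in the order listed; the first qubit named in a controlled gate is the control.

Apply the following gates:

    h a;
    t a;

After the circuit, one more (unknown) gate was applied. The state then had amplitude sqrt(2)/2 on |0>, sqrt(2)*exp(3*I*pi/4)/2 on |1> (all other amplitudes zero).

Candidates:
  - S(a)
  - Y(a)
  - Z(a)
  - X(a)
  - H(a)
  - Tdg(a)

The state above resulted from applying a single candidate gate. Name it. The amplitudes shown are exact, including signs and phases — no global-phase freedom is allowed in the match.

The applied gate was S(a).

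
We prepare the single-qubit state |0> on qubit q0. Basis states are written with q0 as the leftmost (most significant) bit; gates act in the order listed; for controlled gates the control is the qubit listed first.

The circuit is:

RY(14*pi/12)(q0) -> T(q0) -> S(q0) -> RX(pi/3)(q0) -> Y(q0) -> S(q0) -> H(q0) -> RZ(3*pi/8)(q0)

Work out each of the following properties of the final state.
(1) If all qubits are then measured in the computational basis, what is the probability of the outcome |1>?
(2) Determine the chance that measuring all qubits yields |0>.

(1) Outcome |1> occurs with probability 7/8 - sqrt(2)/16.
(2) The probability of measuring |0> is sqrt(2)/16 + 1/8.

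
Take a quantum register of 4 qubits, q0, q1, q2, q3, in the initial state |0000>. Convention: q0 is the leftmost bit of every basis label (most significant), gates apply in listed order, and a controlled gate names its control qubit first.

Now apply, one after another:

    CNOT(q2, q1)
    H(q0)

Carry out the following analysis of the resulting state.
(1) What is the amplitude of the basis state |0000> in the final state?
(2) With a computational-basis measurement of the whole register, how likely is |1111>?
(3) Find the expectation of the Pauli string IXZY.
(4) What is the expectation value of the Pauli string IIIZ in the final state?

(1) The final state's coefficient on |0000> equals sqrt(2)/2.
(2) A full measurement returns |1111> with probability 0.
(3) The observable IXZY averages to 0.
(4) In the final state, IIIZ has expectation 1.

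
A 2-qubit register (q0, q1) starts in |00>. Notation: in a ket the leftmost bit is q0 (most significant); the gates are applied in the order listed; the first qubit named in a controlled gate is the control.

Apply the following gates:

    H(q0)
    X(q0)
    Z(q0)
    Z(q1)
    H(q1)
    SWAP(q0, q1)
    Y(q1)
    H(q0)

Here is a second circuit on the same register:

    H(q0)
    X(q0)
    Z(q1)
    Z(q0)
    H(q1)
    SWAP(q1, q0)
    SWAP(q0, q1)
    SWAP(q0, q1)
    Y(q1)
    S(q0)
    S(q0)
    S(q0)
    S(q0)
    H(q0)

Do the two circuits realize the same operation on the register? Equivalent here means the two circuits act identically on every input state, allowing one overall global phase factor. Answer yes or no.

Yes — the two circuits implement the same unitary up to a global phase.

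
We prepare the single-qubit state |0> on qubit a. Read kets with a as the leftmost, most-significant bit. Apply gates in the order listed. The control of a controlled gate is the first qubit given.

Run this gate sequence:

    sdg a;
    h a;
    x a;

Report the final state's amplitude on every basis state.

The final amplitudes are sqrt(2)/2 on |0>, sqrt(2)/2 on |1>.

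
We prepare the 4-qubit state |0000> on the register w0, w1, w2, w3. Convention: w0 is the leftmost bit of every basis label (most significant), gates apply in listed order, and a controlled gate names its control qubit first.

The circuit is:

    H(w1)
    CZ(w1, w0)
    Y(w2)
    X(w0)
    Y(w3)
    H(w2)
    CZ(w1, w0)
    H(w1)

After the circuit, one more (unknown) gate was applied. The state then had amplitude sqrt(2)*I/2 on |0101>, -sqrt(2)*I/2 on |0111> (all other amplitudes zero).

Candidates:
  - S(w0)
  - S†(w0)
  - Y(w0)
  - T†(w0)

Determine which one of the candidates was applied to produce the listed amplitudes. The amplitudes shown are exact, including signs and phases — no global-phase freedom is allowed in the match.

The unique candidate consistent with the amplitudes is Y(w0).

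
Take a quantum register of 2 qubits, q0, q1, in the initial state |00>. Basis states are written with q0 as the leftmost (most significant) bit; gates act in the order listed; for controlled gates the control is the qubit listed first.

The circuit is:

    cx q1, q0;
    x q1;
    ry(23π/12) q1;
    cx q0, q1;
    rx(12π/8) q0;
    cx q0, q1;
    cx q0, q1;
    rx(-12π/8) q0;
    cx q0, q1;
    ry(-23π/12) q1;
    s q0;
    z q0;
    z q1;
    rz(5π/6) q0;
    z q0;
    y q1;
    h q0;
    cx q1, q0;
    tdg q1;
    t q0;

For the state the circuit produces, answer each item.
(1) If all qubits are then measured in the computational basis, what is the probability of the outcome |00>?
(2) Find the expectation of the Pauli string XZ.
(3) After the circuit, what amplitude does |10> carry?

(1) Outcome |00> occurs with probability 1/2. Key observation: the block from step 3 through step 10 cancels to the identity and can be dropped.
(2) In the final state, XZ has expectation sqrt(2)/2.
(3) The amplitude on |10> is sqrt(2)*exp(I*pi/3)/2.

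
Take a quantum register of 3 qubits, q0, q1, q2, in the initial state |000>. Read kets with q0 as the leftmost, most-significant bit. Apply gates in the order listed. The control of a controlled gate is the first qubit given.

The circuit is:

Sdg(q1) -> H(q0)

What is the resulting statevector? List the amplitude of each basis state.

The resulting statevector has amplitude sqrt(2)/2 on |000>, sqrt(2)/2 on |100>, and 0 on every other basis state.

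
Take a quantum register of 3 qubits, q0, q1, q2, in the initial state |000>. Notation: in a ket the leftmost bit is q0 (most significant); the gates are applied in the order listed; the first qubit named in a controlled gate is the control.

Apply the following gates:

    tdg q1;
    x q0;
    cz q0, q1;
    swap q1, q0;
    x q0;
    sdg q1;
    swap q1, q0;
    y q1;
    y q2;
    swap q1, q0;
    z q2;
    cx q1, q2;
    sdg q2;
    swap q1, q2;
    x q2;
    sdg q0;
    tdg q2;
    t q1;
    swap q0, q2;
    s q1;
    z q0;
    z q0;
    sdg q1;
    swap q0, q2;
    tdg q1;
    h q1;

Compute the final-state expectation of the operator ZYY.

The expectation value of ZYY is 0. Key observation: gates 18-25 undo each other exactly, leaving only the rest of the circuit to track.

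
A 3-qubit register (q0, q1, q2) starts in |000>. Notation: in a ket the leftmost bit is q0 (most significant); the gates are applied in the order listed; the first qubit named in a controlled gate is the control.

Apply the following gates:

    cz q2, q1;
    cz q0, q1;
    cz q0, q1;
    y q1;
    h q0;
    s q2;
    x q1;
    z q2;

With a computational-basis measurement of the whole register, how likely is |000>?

The probability of measuring |000> is 1/2.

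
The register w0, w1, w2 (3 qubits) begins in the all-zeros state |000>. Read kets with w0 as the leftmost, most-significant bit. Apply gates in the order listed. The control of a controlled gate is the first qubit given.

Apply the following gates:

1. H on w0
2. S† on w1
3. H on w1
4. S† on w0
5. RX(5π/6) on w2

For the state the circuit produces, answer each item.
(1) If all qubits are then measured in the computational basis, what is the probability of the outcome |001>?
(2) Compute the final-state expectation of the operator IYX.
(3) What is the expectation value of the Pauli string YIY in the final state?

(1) The probability of measuring |001> is sqrt(3)/16 + 1/8.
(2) The expectation value of IYX is 0.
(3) The observable YIY averages to 1/2.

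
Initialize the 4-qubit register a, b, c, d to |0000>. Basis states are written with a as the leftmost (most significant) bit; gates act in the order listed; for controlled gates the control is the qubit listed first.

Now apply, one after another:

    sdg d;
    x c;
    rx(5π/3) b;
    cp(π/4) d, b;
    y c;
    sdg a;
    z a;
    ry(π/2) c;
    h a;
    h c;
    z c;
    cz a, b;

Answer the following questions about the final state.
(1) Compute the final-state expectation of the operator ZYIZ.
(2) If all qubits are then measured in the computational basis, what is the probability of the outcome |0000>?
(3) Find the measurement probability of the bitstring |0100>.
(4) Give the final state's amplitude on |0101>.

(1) The expectation value of ZYIZ is sqrt(3)/2.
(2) A full measurement returns |0000> with probability 3/8.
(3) The probability of measuring |0100> is 1/8.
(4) The amplitude on |0101> is 0.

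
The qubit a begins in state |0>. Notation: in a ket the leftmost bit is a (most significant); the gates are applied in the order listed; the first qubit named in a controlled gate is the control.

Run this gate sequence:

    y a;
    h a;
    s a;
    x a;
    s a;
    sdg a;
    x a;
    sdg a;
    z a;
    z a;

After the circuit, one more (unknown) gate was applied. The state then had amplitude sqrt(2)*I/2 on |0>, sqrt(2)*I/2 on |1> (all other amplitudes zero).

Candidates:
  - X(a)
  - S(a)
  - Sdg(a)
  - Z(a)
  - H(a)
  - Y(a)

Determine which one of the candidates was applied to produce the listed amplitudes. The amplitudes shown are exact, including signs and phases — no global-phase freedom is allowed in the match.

The unique candidate consistent with the amplitudes is Z(a). Key observation: gates 3-8 undo each other exactly, leaving only the rest of the circuit to track.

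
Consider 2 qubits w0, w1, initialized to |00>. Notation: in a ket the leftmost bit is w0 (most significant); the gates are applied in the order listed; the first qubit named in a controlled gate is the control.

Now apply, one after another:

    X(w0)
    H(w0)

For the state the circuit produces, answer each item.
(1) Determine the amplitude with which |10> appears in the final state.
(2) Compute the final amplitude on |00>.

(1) |10> carries amplitude -sqrt(2)/2 in the final state.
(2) The final state's coefficient on |00> equals sqrt(2)/2.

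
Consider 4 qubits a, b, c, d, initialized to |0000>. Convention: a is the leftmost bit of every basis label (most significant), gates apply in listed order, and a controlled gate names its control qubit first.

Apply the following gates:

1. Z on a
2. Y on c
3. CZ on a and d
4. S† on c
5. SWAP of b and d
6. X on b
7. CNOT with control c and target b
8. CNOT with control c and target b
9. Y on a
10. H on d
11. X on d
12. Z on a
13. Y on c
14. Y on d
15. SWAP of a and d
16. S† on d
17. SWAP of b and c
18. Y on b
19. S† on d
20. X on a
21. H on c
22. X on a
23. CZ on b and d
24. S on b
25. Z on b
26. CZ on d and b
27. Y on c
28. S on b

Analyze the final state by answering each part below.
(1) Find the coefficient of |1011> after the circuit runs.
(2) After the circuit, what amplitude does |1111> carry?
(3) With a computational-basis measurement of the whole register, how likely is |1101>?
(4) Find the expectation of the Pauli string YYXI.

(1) The amplitude on |1011> is 0. Key observation: the block from step 7 through step 8 cancels to the identity and can be dropped.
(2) The amplitude on |1111> is -I/2.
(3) The probability of measuring |1101> is 1/4.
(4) The expectation value of YYXI is 0.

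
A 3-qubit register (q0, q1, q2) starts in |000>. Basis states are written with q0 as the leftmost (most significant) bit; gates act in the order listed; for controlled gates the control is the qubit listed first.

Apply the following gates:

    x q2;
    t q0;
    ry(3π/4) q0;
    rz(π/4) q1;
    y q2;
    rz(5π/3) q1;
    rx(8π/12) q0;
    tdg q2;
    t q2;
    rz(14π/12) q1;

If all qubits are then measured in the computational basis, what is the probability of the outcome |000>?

A full measurement returns |000> with probability sqrt(2)/8 + 1/2.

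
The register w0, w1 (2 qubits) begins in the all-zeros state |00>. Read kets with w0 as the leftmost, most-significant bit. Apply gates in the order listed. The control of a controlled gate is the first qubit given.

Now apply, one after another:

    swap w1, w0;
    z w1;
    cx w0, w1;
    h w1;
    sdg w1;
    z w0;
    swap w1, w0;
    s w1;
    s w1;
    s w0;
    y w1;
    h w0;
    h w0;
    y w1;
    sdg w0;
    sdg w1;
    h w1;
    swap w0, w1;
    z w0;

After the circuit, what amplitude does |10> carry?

The amplitude on |10> is -1/2.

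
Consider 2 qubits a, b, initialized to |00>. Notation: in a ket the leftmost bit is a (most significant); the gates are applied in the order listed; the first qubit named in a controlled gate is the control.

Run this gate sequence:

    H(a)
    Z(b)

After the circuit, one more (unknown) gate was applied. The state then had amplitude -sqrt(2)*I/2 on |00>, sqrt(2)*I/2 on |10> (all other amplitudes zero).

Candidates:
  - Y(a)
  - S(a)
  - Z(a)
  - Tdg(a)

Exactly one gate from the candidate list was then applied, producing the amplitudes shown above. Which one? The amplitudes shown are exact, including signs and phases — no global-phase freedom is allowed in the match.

It was Y(a) that produced the state shown.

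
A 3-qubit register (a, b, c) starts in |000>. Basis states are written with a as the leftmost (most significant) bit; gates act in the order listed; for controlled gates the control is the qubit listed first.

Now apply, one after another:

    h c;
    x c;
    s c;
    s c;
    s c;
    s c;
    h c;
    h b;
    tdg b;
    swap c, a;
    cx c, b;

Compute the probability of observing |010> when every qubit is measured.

Outcome |010> occurs with probability 1/2. Key observation: gates 3-6 undo each other exactly, leaving only the rest of the circuit to track.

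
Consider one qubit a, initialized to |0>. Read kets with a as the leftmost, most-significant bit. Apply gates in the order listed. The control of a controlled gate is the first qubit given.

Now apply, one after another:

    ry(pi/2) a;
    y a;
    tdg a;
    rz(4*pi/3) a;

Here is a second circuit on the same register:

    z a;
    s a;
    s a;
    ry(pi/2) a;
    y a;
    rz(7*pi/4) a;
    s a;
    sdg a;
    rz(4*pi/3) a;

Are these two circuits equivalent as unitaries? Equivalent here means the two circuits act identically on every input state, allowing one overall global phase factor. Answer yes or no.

Yes, they are equivalent — the unitaries differ by at most a global phase.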